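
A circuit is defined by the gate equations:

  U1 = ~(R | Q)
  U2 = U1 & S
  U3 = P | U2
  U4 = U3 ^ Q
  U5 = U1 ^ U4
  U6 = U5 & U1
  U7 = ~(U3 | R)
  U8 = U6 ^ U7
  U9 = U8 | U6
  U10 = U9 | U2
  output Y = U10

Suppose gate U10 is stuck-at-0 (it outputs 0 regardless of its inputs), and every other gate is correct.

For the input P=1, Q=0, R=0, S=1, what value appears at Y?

0

Propagate with U10 forced: U1=1, U2=1, U3=1, U4=1, U5=0, U6=0, U7=0, U8=0, U9=0, U10=0 [stuck-at-0].
So Y = 0. (Without the fault it would be 1.)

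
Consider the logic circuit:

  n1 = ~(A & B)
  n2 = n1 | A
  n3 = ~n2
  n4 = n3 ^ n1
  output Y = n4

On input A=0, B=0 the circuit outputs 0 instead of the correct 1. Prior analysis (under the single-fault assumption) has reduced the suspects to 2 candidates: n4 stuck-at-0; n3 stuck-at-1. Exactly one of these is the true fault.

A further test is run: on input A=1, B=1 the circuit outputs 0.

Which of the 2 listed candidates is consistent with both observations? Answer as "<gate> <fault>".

n4 stuck-at-0

Evaluate each candidate on input A=1, B=1:
  n4 stuck-at-0: n1=0, n2=1, n3=0, n4=0 [stuck-at-0] → 0 — matches
  n3 stuck-at-1: n1=0, n2=1, n3=1 [stuck-at-1], n4=1 → 1 — eliminated
Only n4 stuck-at-0 reproduces the observed 0.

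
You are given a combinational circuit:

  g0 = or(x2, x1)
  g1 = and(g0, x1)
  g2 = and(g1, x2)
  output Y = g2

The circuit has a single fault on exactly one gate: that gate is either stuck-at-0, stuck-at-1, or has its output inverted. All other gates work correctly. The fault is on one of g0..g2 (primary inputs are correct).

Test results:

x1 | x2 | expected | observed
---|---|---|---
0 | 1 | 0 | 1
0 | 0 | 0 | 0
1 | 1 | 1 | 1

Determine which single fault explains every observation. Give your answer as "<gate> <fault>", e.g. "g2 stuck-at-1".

g1 stuck-at-1

Fault-free values for test 1 (x1=0, x2=1): g0=1, g1=0, g2=0, giving Y=0. Observed 1.
Test 1: faults giving observed 1 are {g1 stuck-at-1, g1 inverted output, g2 stuck-at-1, g2 inverted output}.
Test 2 (x1=0, x2=0): fault-free g0=0, g1=0, g2=0 → 0; observed 0. Eliminates g2 stuck-at-1, g2 inverted output.
Test 3 (x1=1, x2=1): fault-free g0=1, g1=1, g2=1 → 1; observed 1. Eliminates g1 inverted output.
Only g1 stuck-at-1 is consistent with every test.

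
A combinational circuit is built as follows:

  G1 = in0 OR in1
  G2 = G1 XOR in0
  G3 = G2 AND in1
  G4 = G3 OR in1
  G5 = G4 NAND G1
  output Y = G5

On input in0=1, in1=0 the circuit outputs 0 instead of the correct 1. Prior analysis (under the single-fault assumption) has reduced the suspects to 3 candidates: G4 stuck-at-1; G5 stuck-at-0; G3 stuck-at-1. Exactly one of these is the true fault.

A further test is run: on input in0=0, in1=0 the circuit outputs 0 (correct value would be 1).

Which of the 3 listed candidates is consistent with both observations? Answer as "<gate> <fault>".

Evaluate each candidate on input in0=0, in1=0:
  G4 stuck-at-1: G1=0, G2=0, G3=0, G4=1 [stuck-at-1], G5=1 → 1 — eliminated
  G5 stuck-at-0: G1=0, G2=0, G3=0, G4=0, G5=0 [stuck-at-0] → 0 — matches
  G3 stuck-at-1: G1=0, G2=0, G3=1 [stuck-at-1], G4=1, G5=1 → 1 — eliminated
Only G5 stuck-at-0 reproduces the observed 0.

G5 stuck-at-0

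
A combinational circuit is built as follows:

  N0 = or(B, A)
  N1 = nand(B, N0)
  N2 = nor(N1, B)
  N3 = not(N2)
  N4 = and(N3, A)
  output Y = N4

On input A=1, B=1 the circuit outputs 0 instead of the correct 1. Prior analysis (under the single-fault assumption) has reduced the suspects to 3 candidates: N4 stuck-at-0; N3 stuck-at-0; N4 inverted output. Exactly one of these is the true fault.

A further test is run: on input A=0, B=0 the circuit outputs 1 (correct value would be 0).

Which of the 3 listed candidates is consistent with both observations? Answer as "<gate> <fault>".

N4 inverted output

Evaluate each candidate on input A=0, B=0:
  N4 stuck-at-0: N0=0, N1=1, N2=0, N3=1, N4=0 [stuck-at-0] → 0 — eliminated
  N3 stuck-at-0: N0=0, N1=1, N2=0, N3=0 [stuck-at-0], N4=0 → 0 — eliminated
  N4 inverted output: N0=0, N1=1, N2=0, N3=1, N4=1 [inverted output] → 1 — matches
Only N4 inverted output reproduces the observed 1.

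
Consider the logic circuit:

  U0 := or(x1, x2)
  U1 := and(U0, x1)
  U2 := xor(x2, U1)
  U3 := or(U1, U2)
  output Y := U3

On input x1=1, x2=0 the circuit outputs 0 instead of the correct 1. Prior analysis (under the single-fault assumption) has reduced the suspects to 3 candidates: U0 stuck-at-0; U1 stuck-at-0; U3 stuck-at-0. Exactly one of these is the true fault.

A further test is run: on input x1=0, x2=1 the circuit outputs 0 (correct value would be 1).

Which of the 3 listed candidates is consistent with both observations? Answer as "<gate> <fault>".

U3 stuck-at-0

Evaluate each candidate on input x1=0, x2=1:
  U0 stuck-at-0: U0=0 [stuck-at-0], U1=0, U2=1, U3=1 → 1 — eliminated
  U1 stuck-at-0: U0=1, U1=0 [stuck-at-0], U2=1, U3=1 → 1 — eliminated
  U3 stuck-at-0: U0=1, U1=0, U2=1, U3=0 [stuck-at-0] → 0 — matches
Only U3 stuck-at-0 reproduces the observed 0.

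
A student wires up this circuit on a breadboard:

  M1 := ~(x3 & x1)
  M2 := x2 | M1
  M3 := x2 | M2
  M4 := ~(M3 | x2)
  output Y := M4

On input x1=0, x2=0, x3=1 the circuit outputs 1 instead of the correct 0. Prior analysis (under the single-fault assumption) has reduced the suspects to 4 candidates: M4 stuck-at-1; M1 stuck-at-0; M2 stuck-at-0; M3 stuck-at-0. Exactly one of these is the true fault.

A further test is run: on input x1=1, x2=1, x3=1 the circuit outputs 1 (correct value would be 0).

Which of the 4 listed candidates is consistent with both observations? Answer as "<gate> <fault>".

M4 stuck-at-1

Evaluate each candidate on input x1=1, x2=1, x3=1:
  M4 stuck-at-1: M1=0, M2=1, M3=1, M4=1 [stuck-at-1] → 1 — matches
  M1 stuck-at-0: M1=0 [stuck-at-0], M2=1, M3=1, M4=0 → 0 — eliminated
  M2 stuck-at-0: M1=0, M2=0 [stuck-at-0], M3=1, M4=0 → 0 — eliminated
  M3 stuck-at-0: M1=0, M2=1, M3=0 [stuck-at-0], M4=0 → 0 — eliminated
Only M4 stuck-at-1 reproduces the observed 1.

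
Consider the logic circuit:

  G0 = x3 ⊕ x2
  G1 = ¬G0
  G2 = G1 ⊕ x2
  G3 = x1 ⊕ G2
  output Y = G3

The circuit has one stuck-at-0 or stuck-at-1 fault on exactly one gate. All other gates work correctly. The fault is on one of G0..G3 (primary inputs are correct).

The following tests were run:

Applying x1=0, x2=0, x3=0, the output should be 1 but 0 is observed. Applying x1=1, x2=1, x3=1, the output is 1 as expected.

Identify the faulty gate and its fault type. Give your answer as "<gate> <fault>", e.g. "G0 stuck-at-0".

G2 stuck-at-0

Fault-free values for test 1 (x1=0, x2=0, x3=0): G0=0, G1=1, G2=1, G3=1, giving Y=1. Observed 0.
Test 1: faults giving observed 0 are {G0 stuck-at-1, G1 stuck-at-0, G2 stuck-at-0, G3 stuck-at-0}.
Test 2 (x1=1, x2=1, x3=1): fault-free G0=0, G1=1, G2=0, G3=1 → 1; observed 1. Eliminates G0 stuck-at-1, G1 stuck-at-0, G3 stuck-at-0.
Only G2 stuck-at-0 is consistent with every test.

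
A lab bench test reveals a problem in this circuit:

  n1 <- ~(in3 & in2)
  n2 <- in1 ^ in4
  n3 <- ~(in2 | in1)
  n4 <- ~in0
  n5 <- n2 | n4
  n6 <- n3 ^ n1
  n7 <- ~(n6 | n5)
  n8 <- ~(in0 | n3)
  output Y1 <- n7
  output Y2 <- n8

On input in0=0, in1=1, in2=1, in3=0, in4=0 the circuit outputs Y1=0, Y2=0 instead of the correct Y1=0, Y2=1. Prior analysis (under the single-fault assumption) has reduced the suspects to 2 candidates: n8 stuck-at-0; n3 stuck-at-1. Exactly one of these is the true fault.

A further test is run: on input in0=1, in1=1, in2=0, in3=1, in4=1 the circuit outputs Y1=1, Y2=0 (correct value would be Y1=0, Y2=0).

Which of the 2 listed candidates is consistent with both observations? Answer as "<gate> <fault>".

Evaluate each candidate on input in0=1, in1=1, in2=0, in3=1, in4=1:
  n8 stuck-at-0: n1=1, n2=0, n3=0, n4=0, n5=0, n6=1, n7=0, n8=0 [stuck-at-0] → Y1=0, Y2=0 — eliminated
  n3 stuck-at-1: n1=1, n2=0, n3=1 [stuck-at-1], n4=0, n5=0, n6=0, n7=1, n8=0 → Y1=1, Y2=0 — matches
Only n3 stuck-at-1 reproduces the observed Y1=1, Y2=0.

n3 stuck-at-1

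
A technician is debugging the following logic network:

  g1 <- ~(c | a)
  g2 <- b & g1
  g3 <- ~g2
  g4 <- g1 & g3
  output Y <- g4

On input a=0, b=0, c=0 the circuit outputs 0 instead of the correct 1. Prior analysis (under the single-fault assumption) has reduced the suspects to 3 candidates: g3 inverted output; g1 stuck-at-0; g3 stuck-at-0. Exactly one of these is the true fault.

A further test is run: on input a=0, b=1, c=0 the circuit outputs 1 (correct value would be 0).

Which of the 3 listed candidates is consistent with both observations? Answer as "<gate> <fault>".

Evaluate each candidate on input a=0, b=1, c=0:
  g3 inverted output: g1=1, g2=1, g3=1 [inverted output], g4=1 → 1 — matches
  g1 stuck-at-0: g1=0 [stuck-at-0], g2=0, g3=1, g4=0 → 0 — eliminated
  g3 stuck-at-0: g1=1, g2=1, g3=0 [stuck-at-0], g4=0 → 0 — eliminated
Only g3 inverted output reproduces the observed 1.

g3 inverted output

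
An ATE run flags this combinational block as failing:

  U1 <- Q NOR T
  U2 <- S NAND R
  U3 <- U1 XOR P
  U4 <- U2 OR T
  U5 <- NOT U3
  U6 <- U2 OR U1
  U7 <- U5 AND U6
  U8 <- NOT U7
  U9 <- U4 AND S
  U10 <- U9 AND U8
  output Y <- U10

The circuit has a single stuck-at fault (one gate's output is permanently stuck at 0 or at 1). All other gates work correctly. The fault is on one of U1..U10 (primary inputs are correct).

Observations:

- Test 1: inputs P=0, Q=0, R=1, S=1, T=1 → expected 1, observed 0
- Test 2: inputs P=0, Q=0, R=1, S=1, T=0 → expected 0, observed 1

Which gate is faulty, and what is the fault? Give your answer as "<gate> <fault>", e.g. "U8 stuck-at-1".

U2 stuck-at-1

Fault-free values for test 1 (P=0, Q=0, R=1, S=1, T=1): U1=0, U2=0, U3=0, U4=1, U5=1, U6=0, U7=0, U8=1, U9=1, U10=1, giving Y=1. Observed 0.
Test 1: faults giving observed 0 are {U2 stuck-at-1, U4 stuck-at-0, U6 stuck-at-1, U7 stuck-at-1, U8 stuck-at-0, U9 stuck-at-0, U10 stuck-at-0}.
Test 2 (P=0, Q=0, R=1, S=1, T=0): fault-free U1=1, U2=0, U3=1, U4=0, U5=0, U6=1, U7=0, U8=1, U9=0, U10=0 → 0; observed 1. Eliminates U4 stuck-at-0, U6 stuck-at-1, U7 stuck-at-1, U8 stuck-at-0, U9 stuck-at-0, U10 stuck-at-0.
Only U2 stuck-at-1 is consistent with every test.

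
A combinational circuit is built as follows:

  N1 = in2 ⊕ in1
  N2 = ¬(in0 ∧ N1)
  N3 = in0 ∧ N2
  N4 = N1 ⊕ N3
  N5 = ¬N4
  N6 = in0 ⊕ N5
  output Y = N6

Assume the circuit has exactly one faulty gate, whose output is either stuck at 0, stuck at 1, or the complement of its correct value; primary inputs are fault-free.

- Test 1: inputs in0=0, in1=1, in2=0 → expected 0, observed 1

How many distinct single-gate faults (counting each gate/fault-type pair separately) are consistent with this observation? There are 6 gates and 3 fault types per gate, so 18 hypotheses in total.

Fault-free: N1=1, N2=1, N3=0, N4=1, N5=0, N6=0 → 0. Observed 1.
  N1: stuck-at-0, inverted output ✓; others ✗
  N2: none of the 3 fault types match ✗
  N3: stuck-at-1, inverted output ✓; others ✗
  N4: stuck-at-0, inverted output ✓; others ✗
  N5: stuck-at-1, inverted output ✓; others ✗
  N6: stuck-at-1, inverted output ✓; others ✗
Consistent faults: {N1 stuck-at-0, N1 inverted output, N3 stuck-at-1, N3 inverted output, N4 stuck-at-0, N4 inverted output, N5 stuck-at-1, N5 inverted output, N6 stuck-at-1, N6 inverted output} — 10 in all.

10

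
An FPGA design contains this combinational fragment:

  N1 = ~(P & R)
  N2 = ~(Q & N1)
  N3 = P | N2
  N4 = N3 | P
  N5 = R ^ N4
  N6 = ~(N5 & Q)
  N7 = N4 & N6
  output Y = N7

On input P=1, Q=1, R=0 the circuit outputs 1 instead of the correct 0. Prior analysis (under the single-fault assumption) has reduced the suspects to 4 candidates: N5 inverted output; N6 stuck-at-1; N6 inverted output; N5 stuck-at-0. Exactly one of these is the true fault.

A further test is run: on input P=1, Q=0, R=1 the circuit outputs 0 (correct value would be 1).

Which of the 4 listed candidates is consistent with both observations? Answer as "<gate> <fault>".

N6 inverted output

Evaluate each candidate on input P=1, Q=0, R=1:
  N5 inverted output: N1=0, N2=1, N3=1, N4=1, N5=1 [inverted output], N6=1, N7=1 → 1 — eliminated
  N6 stuck-at-1: N1=0, N2=1, N3=1, N4=1, N5=0, N6=1 [stuck-at-1], N7=1 → 1 — eliminated
  N6 inverted output: N1=0, N2=1, N3=1, N4=1, N5=0, N6=0 [inverted output], N7=0 → 0 — matches
  N5 stuck-at-0: N1=0, N2=1, N3=1, N4=1, N5=0 [stuck-at-0], N6=1, N7=1 → 1 — eliminated
Only N6 inverted output reproduces the observed 0.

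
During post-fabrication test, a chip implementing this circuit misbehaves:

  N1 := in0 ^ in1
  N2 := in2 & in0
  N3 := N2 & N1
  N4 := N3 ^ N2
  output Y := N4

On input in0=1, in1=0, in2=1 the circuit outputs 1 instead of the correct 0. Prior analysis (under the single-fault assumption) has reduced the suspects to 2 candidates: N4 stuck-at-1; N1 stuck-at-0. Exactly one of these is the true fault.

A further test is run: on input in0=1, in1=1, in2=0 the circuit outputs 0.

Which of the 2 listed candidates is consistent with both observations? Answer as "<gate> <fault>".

N1 stuck-at-0

Evaluate each candidate on input in0=1, in1=1, in2=0:
  N4 stuck-at-1: N1=0, N2=0, N3=0, N4=1 [stuck-at-1] → 1 — eliminated
  N1 stuck-at-0: N1=0 [stuck-at-0], N2=0, N3=0, N4=0 → 0 — matches
Only N1 stuck-at-0 reproduces the observed 0.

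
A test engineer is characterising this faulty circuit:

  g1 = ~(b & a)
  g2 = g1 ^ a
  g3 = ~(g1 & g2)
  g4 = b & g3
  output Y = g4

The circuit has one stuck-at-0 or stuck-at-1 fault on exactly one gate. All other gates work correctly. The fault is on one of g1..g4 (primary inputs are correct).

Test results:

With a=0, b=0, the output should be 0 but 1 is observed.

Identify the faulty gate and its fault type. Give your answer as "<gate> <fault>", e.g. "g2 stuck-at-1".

g4 stuck-at-1

Fault-free values for test 1 (a=0, b=0): g1=1, g2=1, g3=0, g4=0, giving Y=0. Observed 1.
Test 1: faults giving observed 1 are {g4 stuck-at-1}.
Only g4 stuck-at-1 is consistent with every test.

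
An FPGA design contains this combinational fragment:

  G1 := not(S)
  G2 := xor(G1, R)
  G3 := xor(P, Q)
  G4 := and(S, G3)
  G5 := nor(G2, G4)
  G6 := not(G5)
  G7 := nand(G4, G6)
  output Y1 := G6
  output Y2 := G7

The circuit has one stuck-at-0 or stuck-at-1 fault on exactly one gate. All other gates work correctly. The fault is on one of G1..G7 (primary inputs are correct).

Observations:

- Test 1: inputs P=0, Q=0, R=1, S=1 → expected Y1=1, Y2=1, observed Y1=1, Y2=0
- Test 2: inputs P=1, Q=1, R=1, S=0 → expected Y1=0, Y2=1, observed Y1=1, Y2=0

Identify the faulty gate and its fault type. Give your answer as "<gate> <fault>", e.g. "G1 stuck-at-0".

G4 stuck-at-1

Fault-free values for test 1 (P=0, Q=0, R=1, S=1): G1=0, G2=1, G3=0, G4=0, G5=0, G6=1, G7=1, giving Y1=1, Y2=1. Observed Y1=1, Y2=0.
Test 1: faults giving observed Y1=1, Y2=0 are {G3 stuck-at-1, G4 stuck-at-1, G7 stuck-at-0}.
Test 2 (P=1, Q=1, R=1, S=0): fault-free G1=1, G2=0, G3=0, G4=0, G5=1, G6=0, G7=1 → Y1=0, Y2=1; observed Y1=1, Y2=0. Eliminates G3 stuck-at-1, G7 stuck-at-0.
Only G4 stuck-at-1 is consistent with every test.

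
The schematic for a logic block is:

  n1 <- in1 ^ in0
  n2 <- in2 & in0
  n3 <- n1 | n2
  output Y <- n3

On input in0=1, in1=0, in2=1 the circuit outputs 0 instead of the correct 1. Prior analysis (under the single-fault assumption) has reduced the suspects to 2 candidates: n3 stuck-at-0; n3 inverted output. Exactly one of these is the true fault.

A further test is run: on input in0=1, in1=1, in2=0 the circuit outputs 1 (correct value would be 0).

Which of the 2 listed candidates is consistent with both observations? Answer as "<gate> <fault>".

Evaluate each candidate on input in0=1, in1=1, in2=0:
  n3 stuck-at-0: n1=0, n2=0, n3=0 [stuck-at-0] → 0 — eliminated
  n3 inverted output: n1=0, n2=0, n3=1 [inverted output] → 1 — matches
Only n3 inverted output reproduces the observed 1.

n3 inverted output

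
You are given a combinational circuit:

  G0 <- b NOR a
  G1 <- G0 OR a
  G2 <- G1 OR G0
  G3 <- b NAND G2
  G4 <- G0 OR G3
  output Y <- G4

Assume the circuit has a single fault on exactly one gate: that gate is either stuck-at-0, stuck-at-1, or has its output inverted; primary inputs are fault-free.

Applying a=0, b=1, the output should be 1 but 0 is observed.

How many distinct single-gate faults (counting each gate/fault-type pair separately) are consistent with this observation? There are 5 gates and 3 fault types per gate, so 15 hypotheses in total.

8

Fault-free: G0=0, G1=0, G2=0, G3=1, G4=1 → 1. Observed 0.
  G0: none of the 3 fault types match ✗
  G1: stuck-at-1, inverted output ✓; others ✗
  G2: stuck-at-1, inverted output ✓; others ✗
  G3: stuck-at-0, inverted output ✓; others ✗
  G4: stuck-at-0, inverted output ✓; others ✗
Consistent faults: {G1 stuck-at-1, G1 inverted output, G2 stuck-at-1, G2 inverted output, G3 stuck-at-0, G3 inverted output, G4 stuck-at-0, G4 inverted output} — 8 in all.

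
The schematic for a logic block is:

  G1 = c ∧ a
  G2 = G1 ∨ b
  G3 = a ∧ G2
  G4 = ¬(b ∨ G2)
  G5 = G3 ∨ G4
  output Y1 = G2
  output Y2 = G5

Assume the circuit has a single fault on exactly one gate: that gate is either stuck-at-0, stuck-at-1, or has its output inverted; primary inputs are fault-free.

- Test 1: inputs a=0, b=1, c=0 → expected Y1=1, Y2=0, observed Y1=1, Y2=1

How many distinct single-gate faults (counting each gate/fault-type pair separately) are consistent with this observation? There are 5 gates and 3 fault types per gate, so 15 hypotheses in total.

Fault-free: G1=0, G2=1, G3=0, G4=0, G5=0 → Y1=1, Y2=0. Observed Y1=1, Y2=1.
  G1: none of the 3 fault types match ✗
  G2: none of the 3 fault types match ✗
  G3: stuck-at-1, inverted output ✓; others ✗
  G4: stuck-at-1, inverted output ✓; others ✗
  G5: stuck-at-1, inverted output ✓; others ✗
Consistent faults: {G3 stuck-at-1, G3 inverted output, G4 stuck-at-1, G4 inverted output, G5 stuck-at-1, G5 inverted output} — 6 in all.

6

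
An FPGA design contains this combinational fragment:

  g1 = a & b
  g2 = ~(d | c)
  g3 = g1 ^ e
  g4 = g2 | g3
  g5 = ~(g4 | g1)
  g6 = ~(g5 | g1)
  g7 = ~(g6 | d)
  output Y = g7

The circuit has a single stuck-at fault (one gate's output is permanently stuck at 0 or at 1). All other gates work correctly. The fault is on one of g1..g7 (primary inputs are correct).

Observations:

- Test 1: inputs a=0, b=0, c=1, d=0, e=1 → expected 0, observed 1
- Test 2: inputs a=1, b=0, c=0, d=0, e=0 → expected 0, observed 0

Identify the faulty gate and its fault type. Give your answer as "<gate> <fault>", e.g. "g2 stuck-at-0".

Fault-free values for test 1 (a=0, b=0, c=1, d=0, e=1): g1=0, g2=0, g3=1, g4=1, g5=0, g6=1, g7=0, giving Y=0. Observed 1.
Test 1: faults giving observed 1 are {g1 stuck-at-1, g3 stuck-at-0, g4 stuck-at-0, g5 stuck-at-1, g6 stuck-at-0, g7 stuck-at-1}.
Test 2 (a=1, b=0, c=0, d=0, e=0): fault-free g1=0, g2=1, g3=0, g4=1, g5=0, g6=1, g7=0 → 0; observed 0. Eliminates g1 stuck-at-1, g4 stuck-at-0, g5 stuck-at-1, g6 stuck-at-0, g7 stuck-at-1.
Only g3 stuck-at-0 is consistent with every test.

g3 stuck-at-0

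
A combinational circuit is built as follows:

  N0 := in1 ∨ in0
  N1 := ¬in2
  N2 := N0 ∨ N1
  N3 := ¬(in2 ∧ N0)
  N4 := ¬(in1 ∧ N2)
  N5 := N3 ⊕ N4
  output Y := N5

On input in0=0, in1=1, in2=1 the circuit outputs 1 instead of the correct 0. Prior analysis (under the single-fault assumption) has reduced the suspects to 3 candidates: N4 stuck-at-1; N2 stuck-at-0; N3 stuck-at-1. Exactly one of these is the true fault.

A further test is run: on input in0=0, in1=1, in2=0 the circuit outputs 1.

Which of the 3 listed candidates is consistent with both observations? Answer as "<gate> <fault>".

Evaluate each candidate on input in0=0, in1=1, in2=0:
  N4 stuck-at-1: N0=1, N1=1, N2=1, N3=1, N4=1 [stuck-at-1], N5=0 → 0 — eliminated
  N2 stuck-at-0: N0=1, N1=1, N2=0 [stuck-at-0], N3=1, N4=1, N5=0 → 0 — eliminated
  N3 stuck-at-1: N0=1, N1=1, N2=1, N3=1 [stuck-at-1], N4=0, N5=1 → 1 — matches
Only N3 stuck-at-1 reproduces the observed 1.

N3 stuck-at-1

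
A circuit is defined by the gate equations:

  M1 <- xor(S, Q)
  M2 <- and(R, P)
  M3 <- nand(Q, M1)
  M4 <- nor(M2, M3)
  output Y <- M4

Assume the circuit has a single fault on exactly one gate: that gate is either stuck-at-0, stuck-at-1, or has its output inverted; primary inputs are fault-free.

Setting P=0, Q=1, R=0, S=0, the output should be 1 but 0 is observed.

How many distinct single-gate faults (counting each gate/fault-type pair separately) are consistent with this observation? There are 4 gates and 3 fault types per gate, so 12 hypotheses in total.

8

Fault-free: M1=1, M2=0, M3=0, M4=1 → 1. Observed 0.
  M1 stuck-at-0: output 0 ✓
  M1 stuck-at-1: output 1 ✗
  M1 inverted output: output 0 ✓
  M2 stuck-at-0: output 1 ✗
  M2 stuck-at-1: output 0 ✓
  M2 inverted output: output 0 ✓
  M3 stuck-at-0: output 1 ✗
  M3 stuck-at-1: output 0 ✓
  M3 inverted output: output 0 ✓
  M4 stuck-at-0: output 0 ✓
  M4 stuck-at-1: output 1 ✗
  M4 inverted output: output 0 ✓
Consistent faults: {M1 stuck-at-0, M1 inverted output, M2 stuck-at-1, M2 inverted output, M3 stuck-at-1, M3 inverted output, M4 stuck-at-0, M4 inverted output} — 8 in all.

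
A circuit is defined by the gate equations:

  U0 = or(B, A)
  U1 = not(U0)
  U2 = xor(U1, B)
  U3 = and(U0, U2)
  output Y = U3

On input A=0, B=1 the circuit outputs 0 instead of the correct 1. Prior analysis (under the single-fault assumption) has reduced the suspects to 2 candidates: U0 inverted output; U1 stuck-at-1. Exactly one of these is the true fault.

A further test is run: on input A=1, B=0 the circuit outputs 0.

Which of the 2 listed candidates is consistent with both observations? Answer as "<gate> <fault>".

U0 inverted output

Evaluate each candidate on input A=1, B=0:
  U0 inverted output: U0=0 [inverted output], U1=1, U2=1, U3=0 → 0 — matches
  U1 stuck-at-1: U0=1, U1=1 [stuck-at-1], U2=1, U3=1 → 1 — eliminated
Only U0 inverted output reproduces the observed 0.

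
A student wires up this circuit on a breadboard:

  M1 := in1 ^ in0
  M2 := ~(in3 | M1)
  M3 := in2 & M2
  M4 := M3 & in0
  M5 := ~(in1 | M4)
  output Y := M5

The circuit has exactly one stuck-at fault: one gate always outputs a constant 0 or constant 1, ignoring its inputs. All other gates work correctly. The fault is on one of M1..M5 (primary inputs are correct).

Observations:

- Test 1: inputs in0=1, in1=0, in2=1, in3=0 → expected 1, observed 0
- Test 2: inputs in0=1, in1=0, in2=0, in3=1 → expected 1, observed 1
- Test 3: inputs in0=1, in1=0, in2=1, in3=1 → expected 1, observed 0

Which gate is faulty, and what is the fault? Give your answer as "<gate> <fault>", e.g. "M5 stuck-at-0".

Fault-free values for test 1 (in0=1, in1=0, in2=1, in3=0): M1=1, M2=0, M3=0, M4=0, M5=1, giving Y=1. Observed 0.
Test 1: faults giving observed 0 are {M1 stuck-at-0, M2 stuck-at-1, M3 stuck-at-1, M4 stuck-at-1, M5 stuck-at-0}.
Test 2 (in0=1, in1=0, in2=0, in3=1): fault-free M1=1, M2=0, M3=0, M4=0, M5=1 → 1; observed 1. Eliminates M3 stuck-at-1, M4 stuck-at-1, M5 stuck-at-0.
Test 3 (in0=1, in1=0, in2=1, in3=1): fault-free M1=1, M2=0, M3=0, M4=0, M5=1 → 1; observed 0. Eliminates M1 stuck-at-0.
Only M2 stuck-at-1 is consistent with every test.

M2 stuck-at-1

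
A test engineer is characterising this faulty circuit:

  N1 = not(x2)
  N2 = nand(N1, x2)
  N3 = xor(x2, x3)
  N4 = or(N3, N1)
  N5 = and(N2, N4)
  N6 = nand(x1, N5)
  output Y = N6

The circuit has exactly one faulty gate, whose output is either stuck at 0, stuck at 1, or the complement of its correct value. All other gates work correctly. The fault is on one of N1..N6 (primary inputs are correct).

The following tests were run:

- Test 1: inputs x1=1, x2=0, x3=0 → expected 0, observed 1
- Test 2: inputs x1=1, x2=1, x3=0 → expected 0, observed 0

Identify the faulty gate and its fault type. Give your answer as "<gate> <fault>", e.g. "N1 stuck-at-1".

N1 stuck-at-0

Fault-free values for test 1 (x1=1, x2=0, x3=0): N1=1, N2=1, N3=0, N4=1, N5=1, N6=0, giving Y=0. Observed 1.
Test 1: faults giving observed 1 are {N1 stuck-at-0, N1 inverted output, N2 stuck-at-0, N2 inverted output, N4 stuck-at-0, N4 inverted output, N5 stuck-at-0, N5 inverted output, N6 stuck-at-1, N6 inverted output}.
Test 2 (x1=1, x2=1, x3=0): fault-free N1=0, N2=1, N3=1, N4=1, N5=1, N6=0 → 0; observed 0. Eliminates N1 inverted output, N2 stuck-at-0, N2 inverted output, N4 stuck-at-0, N4 inverted output, N5 stuck-at-0, N5 inverted output, N6 stuck-at-1, N6 inverted output.
Only N1 stuck-at-0 is consistent with every test.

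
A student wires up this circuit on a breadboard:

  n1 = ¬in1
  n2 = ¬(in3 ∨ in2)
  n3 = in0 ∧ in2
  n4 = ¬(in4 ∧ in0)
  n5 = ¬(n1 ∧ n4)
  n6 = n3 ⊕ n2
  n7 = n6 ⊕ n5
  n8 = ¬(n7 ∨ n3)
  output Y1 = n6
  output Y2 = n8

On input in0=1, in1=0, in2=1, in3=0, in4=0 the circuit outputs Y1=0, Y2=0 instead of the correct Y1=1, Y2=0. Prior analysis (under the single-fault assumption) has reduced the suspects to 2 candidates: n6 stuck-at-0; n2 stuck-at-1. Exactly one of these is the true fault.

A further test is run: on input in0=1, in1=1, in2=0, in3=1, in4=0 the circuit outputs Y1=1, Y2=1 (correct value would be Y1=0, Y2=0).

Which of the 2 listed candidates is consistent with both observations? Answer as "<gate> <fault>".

Evaluate each candidate on input in0=1, in1=1, in2=0, in3=1, in4=0:
  n6 stuck-at-0: n1=0, n2=0, n3=0, n4=1, n5=1, n6=0 [stuck-at-0], n7=1, n8=0 → Y1=0, Y2=0 — eliminated
  n2 stuck-at-1: n1=0, n2=1 [stuck-at-1], n3=0, n4=1, n5=1, n6=1, n7=0, n8=1 → Y1=1, Y2=1 — matches
Only n2 stuck-at-1 reproduces the observed Y1=1, Y2=1.

n2 stuck-at-1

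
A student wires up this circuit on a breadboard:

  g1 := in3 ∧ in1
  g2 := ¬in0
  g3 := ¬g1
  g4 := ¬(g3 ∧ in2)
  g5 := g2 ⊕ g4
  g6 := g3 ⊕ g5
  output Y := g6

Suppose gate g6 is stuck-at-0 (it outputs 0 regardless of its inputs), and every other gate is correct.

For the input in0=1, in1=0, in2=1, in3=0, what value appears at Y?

0

Propagate with g6 forced: g1=0, g2=0, g3=1, g4=0, g5=0, g6=0 [stuck-at-0].
So Y = 0. (Without the fault it would be 1.)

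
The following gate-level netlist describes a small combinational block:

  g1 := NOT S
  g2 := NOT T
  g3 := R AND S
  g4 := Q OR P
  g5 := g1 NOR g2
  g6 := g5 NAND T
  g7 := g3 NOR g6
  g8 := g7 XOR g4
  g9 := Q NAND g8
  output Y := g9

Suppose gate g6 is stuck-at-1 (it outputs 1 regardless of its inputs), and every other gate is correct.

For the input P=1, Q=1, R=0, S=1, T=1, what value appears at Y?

Propagate with g6 forced: g1=0, g2=0, g3=0, g4=1, g5=1, g6=1 [stuck-at-1], g7=0, g8=1, g9=0.
So Y = 0. (Without the fault it would be 1.)

0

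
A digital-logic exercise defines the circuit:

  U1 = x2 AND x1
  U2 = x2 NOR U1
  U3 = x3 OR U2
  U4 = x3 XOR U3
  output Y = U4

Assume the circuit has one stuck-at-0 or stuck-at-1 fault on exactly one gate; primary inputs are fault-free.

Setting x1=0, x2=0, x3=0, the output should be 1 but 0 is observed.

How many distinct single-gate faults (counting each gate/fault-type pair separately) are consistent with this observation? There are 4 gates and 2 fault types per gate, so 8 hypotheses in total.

4

Fault-free: U1=0, U2=1, U3=1, U4=1 → 1. Observed 0.
  U1 stuck-at-0: output 1 ✗
  U1 stuck-at-1: output 0 ✓
  U2 stuck-at-0: output 0 ✓
  U2 stuck-at-1: output 1 ✗
  U3 stuck-at-0: output 0 ✓
  U3 stuck-at-1: output 1 ✗
  U4 stuck-at-0: output 0 ✓
  U4 stuck-at-1: output 1 ✗
Consistent faults: {U1 stuck-at-1, U2 stuck-at-0, U3 stuck-at-0, U4 stuck-at-0} — 4 in all.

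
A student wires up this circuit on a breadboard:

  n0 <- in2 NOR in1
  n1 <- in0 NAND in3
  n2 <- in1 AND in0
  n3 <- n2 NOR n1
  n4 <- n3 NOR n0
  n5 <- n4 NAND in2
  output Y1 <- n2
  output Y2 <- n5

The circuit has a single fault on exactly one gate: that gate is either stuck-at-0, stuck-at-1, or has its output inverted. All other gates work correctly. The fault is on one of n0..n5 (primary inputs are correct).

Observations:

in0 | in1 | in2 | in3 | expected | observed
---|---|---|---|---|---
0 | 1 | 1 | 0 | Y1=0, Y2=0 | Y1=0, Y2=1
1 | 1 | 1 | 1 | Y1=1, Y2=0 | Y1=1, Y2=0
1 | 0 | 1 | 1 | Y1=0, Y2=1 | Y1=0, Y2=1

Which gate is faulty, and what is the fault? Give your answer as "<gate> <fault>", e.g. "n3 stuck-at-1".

n1 stuck-at-0

Fault-free values for test 1 (in0=0, in1=1, in2=1, in3=0): n0=0, n1=1, n2=0, n3=0, n4=1, n5=0, giving Y1=0, Y2=0. Observed Y1=0, Y2=1.
Test 1: faults giving observed Y1=0, Y2=1 are {n0 stuck-at-1, n0 inverted output, n1 stuck-at-0, n1 inverted output, n3 stuck-at-1, n3 inverted output, n4 stuck-at-0, n4 inverted output, n5 stuck-at-1, n5 inverted output}.
Test 2 (in0=1, in1=1, in2=1, in3=1): fault-free n0=0, n1=0, n2=1, n3=0, n4=1, n5=0 → Y1=1, Y2=0; observed Y1=1, Y2=0. Eliminates n0 stuck-at-1, n0 inverted output, n3 stuck-at-1, n3 inverted output, n4 stuck-at-0, n4 inverted output, n5 stuck-at-1, n5 inverted output.
Test 3 (in0=1, in1=0, in2=1, in3=1): fault-free n0=0, n1=0, n2=0, n3=1, n4=0, n5=1 → Y1=0, Y2=1; observed Y1=0, Y2=1. Eliminates n1 inverted output.
Only n1 stuck-at-0 is consistent with every test.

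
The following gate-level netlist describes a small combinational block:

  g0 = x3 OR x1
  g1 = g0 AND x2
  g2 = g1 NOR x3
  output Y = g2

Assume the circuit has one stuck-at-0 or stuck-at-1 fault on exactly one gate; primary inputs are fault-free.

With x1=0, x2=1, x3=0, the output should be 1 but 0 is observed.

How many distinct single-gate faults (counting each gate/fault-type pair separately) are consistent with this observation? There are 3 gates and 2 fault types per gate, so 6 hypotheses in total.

Fault-free: g0=0, g1=0, g2=1 → 1. Observed 0.
  g0 stuck-at-0: output 1 ✗
  g0 stuck-at-1: output 0 ✓
  g1 stuck-at-0: output 1 ✗
  g1 stuck-at-1: output 0 ✓
  g2 stuck-at-0: output 0 ✓
  g2 stuck-at-1: output 1 ✗
Consistent faults: {g0 stuck-at-1, g1 stuck-at-1, g2 stuck-at-0} — 3 in all.

3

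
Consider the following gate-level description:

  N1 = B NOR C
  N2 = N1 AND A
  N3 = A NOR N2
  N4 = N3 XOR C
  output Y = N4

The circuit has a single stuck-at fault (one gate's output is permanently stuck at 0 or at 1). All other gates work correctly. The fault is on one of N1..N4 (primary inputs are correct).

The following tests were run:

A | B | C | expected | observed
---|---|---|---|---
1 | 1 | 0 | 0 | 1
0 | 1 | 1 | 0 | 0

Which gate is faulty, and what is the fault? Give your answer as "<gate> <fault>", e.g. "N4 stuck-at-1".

Fault-free values for test 1 (A=1, B=1, C=0): N1=0, N2=0, N3=0, N4=0, giving Y=0. Observed 1.
Test 1: faults giving observed 1 are {N3 stuck-at-1, N4 stuck-at-1}.
Test 2 (A=0, B=1, C=1): fault-free N1=0, N2=0, N3=1, N4=0 → 0; observed 0. Eliminates N4 stuck-at-1.
Only N3 stuck-at-1 is consistent with every test.

N3 stuck-at-1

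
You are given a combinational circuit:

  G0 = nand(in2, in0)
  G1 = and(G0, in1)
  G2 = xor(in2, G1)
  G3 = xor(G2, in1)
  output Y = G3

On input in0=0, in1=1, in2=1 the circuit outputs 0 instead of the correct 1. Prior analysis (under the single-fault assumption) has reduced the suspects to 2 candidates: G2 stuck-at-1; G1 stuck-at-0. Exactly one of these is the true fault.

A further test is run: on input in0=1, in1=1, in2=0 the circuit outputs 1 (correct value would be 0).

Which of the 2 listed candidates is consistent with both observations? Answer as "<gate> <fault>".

G1 stuck-at-0

Evaluate each candidate on input in0=1, in1=1, in2=0:
  G2 stuck-at-1: G0=1, G1=1, G2=1 [stuck-at-1], G3=0 → 0 — eliminated
  G1 stuck-at-0: G0=1, G1=0 [stuck-at-0], G2=0, G3=1 → 1 — matches
Only G1 stuck-at-0 reproduces the observed 1.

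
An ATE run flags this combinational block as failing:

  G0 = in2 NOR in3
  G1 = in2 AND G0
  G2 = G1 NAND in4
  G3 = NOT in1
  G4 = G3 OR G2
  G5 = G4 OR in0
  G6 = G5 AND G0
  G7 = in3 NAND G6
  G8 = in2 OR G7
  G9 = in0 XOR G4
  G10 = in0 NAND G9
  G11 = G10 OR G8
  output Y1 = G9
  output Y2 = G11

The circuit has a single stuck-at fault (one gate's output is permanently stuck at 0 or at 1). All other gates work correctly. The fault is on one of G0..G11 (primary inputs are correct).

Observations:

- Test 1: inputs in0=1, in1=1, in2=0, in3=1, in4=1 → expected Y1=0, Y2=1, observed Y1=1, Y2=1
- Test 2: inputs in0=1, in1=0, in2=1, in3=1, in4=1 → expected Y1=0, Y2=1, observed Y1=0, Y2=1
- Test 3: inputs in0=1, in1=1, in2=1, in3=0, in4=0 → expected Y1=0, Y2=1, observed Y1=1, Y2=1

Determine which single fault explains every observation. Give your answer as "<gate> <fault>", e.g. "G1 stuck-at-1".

G2 stuck-at-0

Fault-free values for test 1 (in0=1, in1=1, in2=0, in3=1, in4=1): G0=0, G1=0, G2=1, G3=0, G4=1, G5=1, G6=0, G7=1, G8=1, G9=0, G10=1, G11=1, giving Y1=0, Y2=1. Observed Y1=1, Y2=1.
Test 1: faults giving observed Y1=1, Y2=1 are {G1 stuck-at-1, G2 stuck-at-0, G4 stuck-at-0, G9 stuck-at-1}.
Test 2 (in0=1, in1=0, in2=1, in3=1, in4=1): fault-free G0=0, G1=0, G2=1, G3=1, G4=1, G5=1, G6=0, G7=1, G8=1, G9=0, G10=1, G11=1 → Y1=0, Y2=1; observed Y1=0, Y2=1. Eliminates G4 stuck-at-0, G9 stuck-at-1.
Test 3 (in0=1, in1=1, in2=1, in3=0, in4=0): fault-free G0=0, G1=0, G2=1, G3=0, G4=1, G5=1, G6=0, G7=1, G8=1, G9=0, G10=1, G11=1 → Y1=0, Y2=1; observed Y1=1, Y2=1. Eliminates G1 stuck-at-1.
Only G2 stuck-at-0 is consistent with every test.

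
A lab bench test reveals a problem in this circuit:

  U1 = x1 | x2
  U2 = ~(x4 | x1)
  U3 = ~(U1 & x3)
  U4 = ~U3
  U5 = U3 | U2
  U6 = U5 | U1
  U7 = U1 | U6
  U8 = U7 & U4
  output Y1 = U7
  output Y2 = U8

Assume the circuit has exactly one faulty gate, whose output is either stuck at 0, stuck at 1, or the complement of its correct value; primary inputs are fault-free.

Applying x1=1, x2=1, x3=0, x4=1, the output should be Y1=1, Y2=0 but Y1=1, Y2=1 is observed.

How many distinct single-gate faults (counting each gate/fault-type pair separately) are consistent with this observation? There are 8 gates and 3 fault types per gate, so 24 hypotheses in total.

Fault-free: U1=1, U2=0, U3=1, U4=0, U5=1, U6=1, U7=1, U8=0 → Y1=1, Y2=0. Observed Y1=1, Y2=1.
  U1: none of the 3 fault types match ✗
  U2: none of the 3 fault types match ✗
  U3: stuck-at-0, inverted output ✓; others ✗
  U4: stuck-at-1, inverted output ✓; others ✗
  U5: none of the 3 fault types match ✗
  U6: none of the 3 fault types match ✗
  U7: none of the 3 fault types match ✗
  U8: stuck-at-1, inverted output ✓; others ✗
Consistent faults: {U3 stuck-at-0, U3 inverted output, U4 stuck-at-1, U4 inverted output, U8 stuck-at-1, U8 inverted output} — 6 in all.

6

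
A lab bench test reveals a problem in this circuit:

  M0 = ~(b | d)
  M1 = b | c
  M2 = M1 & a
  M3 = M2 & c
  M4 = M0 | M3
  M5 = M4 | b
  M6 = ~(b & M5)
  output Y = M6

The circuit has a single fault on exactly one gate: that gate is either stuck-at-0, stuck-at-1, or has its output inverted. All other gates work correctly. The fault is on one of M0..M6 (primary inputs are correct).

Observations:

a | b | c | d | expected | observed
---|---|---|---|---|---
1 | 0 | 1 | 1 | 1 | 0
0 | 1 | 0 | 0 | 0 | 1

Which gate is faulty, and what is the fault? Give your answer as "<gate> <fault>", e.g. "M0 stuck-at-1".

M6 inverted output

Fault-free values for test 1 (a=1, b=0, c=1, d=1): M0=0, M1=1, M2=1, M3=1, M4=1, M5=1, M6=1, giving Y=1. Observed 0.
Test 1: faults giving observed 0 are {M6 stuck-at-0, M6 inverted output}.
Test 2 (a=0, b=1, c=0, d=0): fault-free M0=0, M1=1, M2=0, M3=0, M4=0, M5=1, M6=0 → 0; observed 1. Eliminates M6 stuck-at-0.
Only M6 inverted output is consistent with every test.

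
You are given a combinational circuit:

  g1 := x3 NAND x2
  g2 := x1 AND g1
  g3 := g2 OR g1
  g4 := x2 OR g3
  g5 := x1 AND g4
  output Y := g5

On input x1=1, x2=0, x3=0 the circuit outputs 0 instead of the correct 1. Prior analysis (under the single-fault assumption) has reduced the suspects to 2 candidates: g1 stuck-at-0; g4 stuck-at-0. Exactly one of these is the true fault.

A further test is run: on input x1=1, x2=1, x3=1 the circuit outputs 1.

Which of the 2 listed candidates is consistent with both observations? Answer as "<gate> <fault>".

Evaluate each candidate on input x1=1, x2=1, x3=1:
  g1 stuck-at-0: g1=0 [stuck-at-0], g2=0, g3=0, g4=1, g5=1 → 1 — matches
  g4 stuck-at-0: g1=0, g2=0, g3=0, g4=0 [stuck-at-0], g5=0 → 0 — eliminated
Only g1 stuck-at-0 reproduces the observed 1.

g1 stuck-at-0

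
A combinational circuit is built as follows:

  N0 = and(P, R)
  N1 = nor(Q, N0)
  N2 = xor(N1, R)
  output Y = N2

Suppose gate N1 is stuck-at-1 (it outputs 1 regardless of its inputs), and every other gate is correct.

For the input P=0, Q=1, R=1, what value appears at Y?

0

Propagate with N1 forced: N0=0, N1=1 [stuck-at-1], N2=0.
So Y = 0. (Without the fault it would be 1.)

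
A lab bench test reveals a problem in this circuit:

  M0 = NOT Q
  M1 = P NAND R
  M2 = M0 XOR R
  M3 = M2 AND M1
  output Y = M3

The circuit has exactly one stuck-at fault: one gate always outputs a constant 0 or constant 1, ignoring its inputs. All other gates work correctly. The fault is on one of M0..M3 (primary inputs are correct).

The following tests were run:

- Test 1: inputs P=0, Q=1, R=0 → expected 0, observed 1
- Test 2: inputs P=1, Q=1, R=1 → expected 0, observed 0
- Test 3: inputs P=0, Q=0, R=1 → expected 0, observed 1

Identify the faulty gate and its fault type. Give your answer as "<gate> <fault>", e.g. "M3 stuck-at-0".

Fault-free values for test 1 (P=0, Q=1, R=0): M0=0, M1=1, M2=0, M3=0, giving Y=0. Observed 1.
Test 1: faults giving observed 1 are {M0 stuck-at-1, M2 stuck-at-1, M3 stuck-at-1}.
Test 2 (P=1, Q=1, R=1): fault-free M0=0, M1=0, M2=1, M3=0 → 0; observed 0. Eliminates M3 stuck-at-1.
Test 3 (P=0, Q=0, R=1): fault-free M0=1, M1=1, M2=0, M3=0 → 0; observed 1. Eliminates M0 stuck-at-1.
Only M2 stuck-at-1 is consistent with every test.

M2 stuck-at-1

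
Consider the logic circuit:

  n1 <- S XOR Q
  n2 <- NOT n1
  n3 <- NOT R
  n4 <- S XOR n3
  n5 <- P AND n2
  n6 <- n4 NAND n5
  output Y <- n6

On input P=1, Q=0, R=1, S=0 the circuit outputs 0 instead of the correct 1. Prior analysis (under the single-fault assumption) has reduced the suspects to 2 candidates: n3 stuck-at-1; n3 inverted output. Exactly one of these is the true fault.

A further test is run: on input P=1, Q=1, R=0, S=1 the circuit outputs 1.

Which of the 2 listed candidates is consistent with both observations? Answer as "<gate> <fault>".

n3 stuck-at-1

Evaluate each candidate on input P=1, Q=1, R=0, S=1:
  n3 stuck-at-1: n1=0, n2=1, n3=1 [stuck-at-1], n4=0, n5=1, n6=1 → 1 — matches
  n3 inverted output: n1=0, n2=1, n3=0 [inverted output], n4=1, n5=1, n6=0 → 0 — eliminated
Only n3 stuck-at-1 reproduces the observed 1.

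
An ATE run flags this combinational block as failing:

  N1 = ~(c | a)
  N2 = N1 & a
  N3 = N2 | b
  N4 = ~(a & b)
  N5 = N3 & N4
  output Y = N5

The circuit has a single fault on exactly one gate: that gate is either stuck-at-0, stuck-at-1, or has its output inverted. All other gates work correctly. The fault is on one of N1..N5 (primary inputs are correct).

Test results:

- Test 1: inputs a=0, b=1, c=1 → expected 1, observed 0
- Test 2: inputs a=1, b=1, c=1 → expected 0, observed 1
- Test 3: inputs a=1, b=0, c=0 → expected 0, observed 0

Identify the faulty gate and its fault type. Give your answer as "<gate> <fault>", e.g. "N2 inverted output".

Fault-free values for test 1 (a=0, b=1, c=1): N1=0, N2=0, N3=1, N4=1, N5=1, giving Y=1. Observed 0.
Test 1: faults giving observed 0 are {N3 stuck-at-0, N3 inverted output, N4 stuck-at-0, N4 inverted output, N5 stuck-at-0, N5 inverted output}.
Test 2 (a=1, b=1, c=1): fault-free N1=0, N2=0, N3=1, N4=0, N5=0 → 0; observed 1. Eliminates N3 stuck-at-0, N3 inverted output, N4 stuck-at-0, N5 stuck-at-0.
Test 3 (a=1, b=0, c=0): fault-free N1=0, N2=0, N3=0, N4=1, N5=0 → 0; observed 0. Eliminates N5 inverted output.
Only N4 inverted output is consistent with every test.

N4 inverted output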